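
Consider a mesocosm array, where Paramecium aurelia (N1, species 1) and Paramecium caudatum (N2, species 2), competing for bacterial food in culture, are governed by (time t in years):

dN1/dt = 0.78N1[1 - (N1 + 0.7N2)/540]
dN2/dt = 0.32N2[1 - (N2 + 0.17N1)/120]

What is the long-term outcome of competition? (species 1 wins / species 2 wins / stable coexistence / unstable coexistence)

stable coexistence

Compare the nullcline intercepts: K1/α12 = 540/0.7 = 771 > K2 = 120; K2/α21 = 120/0.17 = 706 > K1 = 540.
Since both inequalities hold, each species can invade when rare, so the interior equilibrium is stable.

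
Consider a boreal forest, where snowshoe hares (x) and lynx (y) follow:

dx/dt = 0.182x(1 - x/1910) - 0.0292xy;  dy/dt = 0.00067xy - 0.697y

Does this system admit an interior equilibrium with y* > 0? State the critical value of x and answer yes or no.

The predator equation gives dy/dt > 0 only when x > 0.697/0.00067 = 1040.
Without the predator, x → K = 1910. Since 1910 > 1040, the predator can invade and persist.

Threshold x = 1040; K > 1040, so yes, the predator persists.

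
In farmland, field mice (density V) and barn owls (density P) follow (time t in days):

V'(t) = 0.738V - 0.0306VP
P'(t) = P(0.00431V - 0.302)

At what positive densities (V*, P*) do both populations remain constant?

Set dP/dt = 0 with P > 0: 0.00431V - 0.302 = 0, so V* = 0.302/0.00431 = 70.1.
Set dV/dt = 0 with V > 0: 0.738 - 0.0306P = 0, so P* = 0.738/0.0306 = 24.1.

V* ≈ 70.1, P* ≈ 24.1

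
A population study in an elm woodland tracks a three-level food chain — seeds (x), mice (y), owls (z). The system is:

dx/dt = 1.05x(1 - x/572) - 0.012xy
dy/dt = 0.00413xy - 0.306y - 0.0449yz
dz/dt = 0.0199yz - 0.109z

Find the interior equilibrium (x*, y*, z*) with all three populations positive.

From dz/dt = 0: 0.0199y* = 0.109, so y* = 5.48.
From dx/dt = 0: 1.05(1 - x*/572) = 0.012·5.48, giving x* = 572·(1 - 0.0626) = 536.
From dy/dt = 0: 0.00413·536 - 0.306 = 0.0449z*, so z* = 1.91/0.0449 = 42.5.

x* ≈ 536, y* ≈ 5.48, z* ≈ 42.5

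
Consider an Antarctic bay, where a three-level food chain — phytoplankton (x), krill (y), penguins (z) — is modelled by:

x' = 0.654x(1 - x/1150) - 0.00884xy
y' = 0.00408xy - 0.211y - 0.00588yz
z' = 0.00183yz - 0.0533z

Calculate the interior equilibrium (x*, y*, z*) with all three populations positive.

x* ≈ 697, y* ≈ 29.1, z* ≈ 448

From dz/dt = 0: 0.00183y* = 0.0533, so y* = 29.1.
From dx/dt = 0: 0.654(1 - x*/1150) = 0.00884·29.1, giving x* = 1150·(1 - 0.394) = 697.
From dy/dt = 0: 0.00408·697 - 0.211 = 0.00588z*, so z* = 2.63/0.00588 = 448.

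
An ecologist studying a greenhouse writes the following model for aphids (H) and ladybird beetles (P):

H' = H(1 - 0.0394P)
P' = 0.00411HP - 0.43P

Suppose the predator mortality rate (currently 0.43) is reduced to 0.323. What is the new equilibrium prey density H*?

H* ≈ 78.6

At the interior fixed point, setting dP/dt = 0 with P > 0 fixes H* = (predator death rate)/(HP coefficient) — independent of the other coefficients.
With the change, H* = 0.323/0.00411 = 78.6; it falls from 105.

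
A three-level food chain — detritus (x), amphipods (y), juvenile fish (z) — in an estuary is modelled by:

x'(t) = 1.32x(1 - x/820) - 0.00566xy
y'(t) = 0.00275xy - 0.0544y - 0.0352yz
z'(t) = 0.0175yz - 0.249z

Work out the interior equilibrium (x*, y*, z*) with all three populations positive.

From dz/dt = 0: 0.0175y* = 0.249, so y* = 14.2.
From dx/dt = 0: 1.32(1 - x*/820) = 0.00566·14.2, giving x* = 820·(1 - 0.061) = 770.
From dy/dt = 0: 0.00275·770 - 0.0544 = 0.0352z*, so z* = 2.06/0.0352 = 58.6.

x* ≈ 770, y* ≈ 14.2, z* ≈ 58.6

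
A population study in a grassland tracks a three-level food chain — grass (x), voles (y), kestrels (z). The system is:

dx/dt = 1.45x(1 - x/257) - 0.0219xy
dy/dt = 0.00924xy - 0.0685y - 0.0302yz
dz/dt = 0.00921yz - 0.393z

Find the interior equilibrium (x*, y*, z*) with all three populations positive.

From dz/dt = 0: 0.00921y* = 0.393, so y* = 42.7.
From dx/dt = 0: 1.45(1 - x*/257) = 0.0219·42.7, giving x* = 257·(1 - 0.644) = 91.4.
From dy/dt = 0: 0.00924·91.4 - 0.0685 = 0.0302z*, so z* = 0.776/0.0302 = 25.7.

x* ≈ 91.4, y* ≈ 42.7, z* ≈ 25.7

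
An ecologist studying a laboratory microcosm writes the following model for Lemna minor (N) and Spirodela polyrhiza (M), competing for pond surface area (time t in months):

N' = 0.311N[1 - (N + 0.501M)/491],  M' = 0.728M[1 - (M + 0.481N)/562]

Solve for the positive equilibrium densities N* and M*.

N* ≈ 276, M* ≈ 429

Setting both brackets to zero gives the nullclines N + 0.501M = 491 and 0.481N + M = 562.
Substituting M = 562 - 0.481N into the first: N(1 - 0.501·0.481) = 491 - 0.501·562.
So N* = 209/0.759 = 276, and then M* = 562 - 0.481·276 = 429.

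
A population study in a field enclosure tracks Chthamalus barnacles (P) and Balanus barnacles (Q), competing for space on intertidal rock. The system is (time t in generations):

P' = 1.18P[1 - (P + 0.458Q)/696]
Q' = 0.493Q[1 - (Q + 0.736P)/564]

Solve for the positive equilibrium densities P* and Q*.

P* ≈ 660, Q* ≈ 78.1

Setting both brackets to zero gives the nullclines P + 0.458Q = 696 and 0.736P + Q = 564.
Substituting Q = 564 - 0.736P into the first: P(1 - 0.458·0.736) = 696 - 0.458·564.
So P* = 438/0.663 = 660, and then Q* = 564 - 0.736·660 = 78.1.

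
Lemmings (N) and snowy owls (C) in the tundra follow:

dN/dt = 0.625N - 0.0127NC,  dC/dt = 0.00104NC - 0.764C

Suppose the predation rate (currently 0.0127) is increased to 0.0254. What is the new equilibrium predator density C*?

At the interior fixed point, setting dN/dt = 0 with N > 0 fixes C* = (prey growth rate)/(NC coefficient) — independent of the other coefficients.
With the change, C* = 0.625/0.0254 = 24.6; it falls from 49.2.

C* ≈ 24.6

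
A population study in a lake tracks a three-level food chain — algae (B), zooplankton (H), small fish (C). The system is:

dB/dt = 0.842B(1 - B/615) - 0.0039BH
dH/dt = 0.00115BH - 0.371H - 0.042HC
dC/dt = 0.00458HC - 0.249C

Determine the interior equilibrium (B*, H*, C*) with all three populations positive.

From dC/dt = 0: 0.00458H* = 0.249, so H* = 54.4.
From dB/dt = 0: 0.842(1 - B*/615) = 0.0039·54.4, giving B* = 615·(1 - 0.252) = 460.
From dH/dt = 0: 0.00115·460 - 0.371 = 0.042C*, so C* = 0.158/0.042 = 3.77.

B* ≈ 460, H* ≈ 54.4, C* ≈ 3.77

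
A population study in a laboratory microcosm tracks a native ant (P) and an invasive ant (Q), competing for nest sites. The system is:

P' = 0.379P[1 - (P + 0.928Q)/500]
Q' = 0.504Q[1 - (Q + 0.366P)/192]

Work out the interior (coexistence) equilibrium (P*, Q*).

P* ≈ 487, Q* ≈ 13.6

Setting both brackets to zero gives the nullclines P + 0.928Q = 500 and 0.366P + Q = 192.
Substituting Q = 192 - 0.366P into the first: P(1 - 0.928·0.366) = 500 - 0.928·192.
So P* = 322/0.66 = 487, and then Q* = 192 - 0.366·487 = 13.6.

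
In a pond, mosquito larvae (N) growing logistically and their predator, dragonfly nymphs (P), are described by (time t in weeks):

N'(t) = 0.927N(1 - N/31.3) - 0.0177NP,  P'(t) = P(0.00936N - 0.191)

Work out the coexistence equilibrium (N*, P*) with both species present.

N* ≈ 20.4, P* ≈ 18.2

From dP/dt = 0 with P > 0: 0.00936N* = 0.191, so N* = 20.4.
Substitute into dN/dt = 0: 0.927(1 - 20.4/31.3) = 0.0177P*.
The bracket is 0.348, giving P* = 0.323/0.0177 = 18.2.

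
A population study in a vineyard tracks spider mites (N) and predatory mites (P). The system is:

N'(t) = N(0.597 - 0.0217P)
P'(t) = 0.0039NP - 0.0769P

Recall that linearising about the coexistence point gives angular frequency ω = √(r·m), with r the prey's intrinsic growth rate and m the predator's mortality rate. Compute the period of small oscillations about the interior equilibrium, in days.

T ≈ 29.3 days

Here r = 0.597 and m = 0.0769, so r·m = 0.0459.
ω = √0.0459 = 0.214 per day, hence T = 2π/ω ≈ 29.3 days.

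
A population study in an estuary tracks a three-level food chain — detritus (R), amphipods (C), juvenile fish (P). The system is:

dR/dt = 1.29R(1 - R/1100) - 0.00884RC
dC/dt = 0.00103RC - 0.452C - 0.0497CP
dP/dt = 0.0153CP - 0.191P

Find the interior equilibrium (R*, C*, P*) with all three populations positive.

From dP/dt = 0: 0.0153C* = 0.191, so C* = 12.5.
From dR/dt = 0: 1.29(1 - R*/1100) = 0.00884·12.5, giving R* = 1100·(1 - 0.0855) = 1010.
From dC/dt = 0: 0.00103·1010 - 0.452 = 0.0497P*, so P* = 0.584/0.0497 = 11.8.

R* ≈ 1010, C* ≈ 12.5, P* ≈ 11.8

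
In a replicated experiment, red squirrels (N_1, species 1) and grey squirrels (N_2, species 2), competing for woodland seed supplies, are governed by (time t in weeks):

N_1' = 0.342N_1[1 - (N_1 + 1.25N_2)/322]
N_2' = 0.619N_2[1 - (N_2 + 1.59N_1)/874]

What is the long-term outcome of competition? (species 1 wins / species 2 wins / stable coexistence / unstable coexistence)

species 2 excludes species 1

Compare the nullcline intercepts: K1/α12 = 322/1.25 = 258 < K2 = 874; K2/α21 = 874/1.59 = 550 > K1 = 322.
Since the inequalities point opposite ways, species 2 can invade but species 1 cannot.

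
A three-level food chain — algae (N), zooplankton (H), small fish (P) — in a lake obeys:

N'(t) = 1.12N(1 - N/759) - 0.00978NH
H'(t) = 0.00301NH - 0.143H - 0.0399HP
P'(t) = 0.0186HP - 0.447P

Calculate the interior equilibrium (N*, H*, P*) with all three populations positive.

N* ≈ 600, H* ≈ 24, P* ≈ 41.7

From dP/dt = 0: 0.0186H* = 0.447, so H* = 24.
From dN/dt = 0: 1.12(1 - N*/759) = 0.00978·24, giving N* = 759·(1 - 0.21) = 600.
From dH/dt = 0: 0.00301·600 - 0.143 = 0.0399P*, so P* = 1.66/0.0399 = 41.7.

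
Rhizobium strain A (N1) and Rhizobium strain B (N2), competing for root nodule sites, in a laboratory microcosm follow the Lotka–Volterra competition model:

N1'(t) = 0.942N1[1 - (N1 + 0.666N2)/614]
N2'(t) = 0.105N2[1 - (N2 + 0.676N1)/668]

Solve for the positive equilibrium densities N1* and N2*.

N1* ≈ 308, N2* ≈ 460

Setting both brackets to zero gives the nullclines N1 + 0.666N2 = 614 and 0.676N1 + N2 = 668.
Substituting N2 = 668 - 0.676N1 into the first: N1(1 - 0.666·0.676) = 614 - 0.666·668.
So N1* = 169/0.55 = 308, and then N2* = 668 - 0.676·308 = 460.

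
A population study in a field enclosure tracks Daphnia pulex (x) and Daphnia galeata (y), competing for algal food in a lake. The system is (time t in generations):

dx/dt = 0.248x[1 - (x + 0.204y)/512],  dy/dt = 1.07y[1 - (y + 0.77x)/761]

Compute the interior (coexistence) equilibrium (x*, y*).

x* ≈ 423, y* ≈ 435

Setting both brackets to zero gives the nullclines x + 0.204y = 512 and 0.77x + y = 761.
Substituting y = 761 - 0.77x into the first: x(1 - 0.204·0.77) = 512 - 0.204·761.
So x* = 357/0.843 = 423, and then y* = 761 - 0.77·423 = 435.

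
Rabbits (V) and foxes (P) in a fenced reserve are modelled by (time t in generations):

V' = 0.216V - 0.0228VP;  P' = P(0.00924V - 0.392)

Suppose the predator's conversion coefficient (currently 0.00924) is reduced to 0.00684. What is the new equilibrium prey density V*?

At the interior fixed point, setting dP/dt = 0 with P > 0 fixes V* = (predator death rate)/(VP coefficient) — independent of the other coefficients.
With the change, V* = 0.392/0.00684 = 57.3; it rises from 42.4.

V* ≈ 57.3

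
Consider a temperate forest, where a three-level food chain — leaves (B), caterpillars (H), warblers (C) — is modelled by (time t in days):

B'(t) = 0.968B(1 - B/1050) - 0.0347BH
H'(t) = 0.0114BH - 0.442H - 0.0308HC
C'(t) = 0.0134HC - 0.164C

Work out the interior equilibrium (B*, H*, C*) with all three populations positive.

B* ≈ 589, H* ≈ 12.2, C* ≈ 204

From dC/dt = 0: 0.0134H* = 0.164, so H* = 12.2.
From dB/dt = 0: 0.968(1 - B*/1050) = 0.0347·12.2, giving B* = 1050·(1 - 0.439) = 589.
From dH/dt = 0: 0.0114·589 - 0.442 = 0.0308C*, so C* = 6.28/0.0308 = 204.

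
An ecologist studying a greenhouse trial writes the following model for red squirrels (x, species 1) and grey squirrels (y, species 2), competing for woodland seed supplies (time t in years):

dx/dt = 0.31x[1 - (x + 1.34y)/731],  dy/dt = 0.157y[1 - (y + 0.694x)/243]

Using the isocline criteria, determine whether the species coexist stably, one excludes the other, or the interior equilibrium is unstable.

species 1 excludes species 2

Compare the nullcline intercepts: K1/α12 = 731/1.34 = 546 > K2 = 243; K2/α21 = 243/0.694 = 350 < K1 = 731.
Since the inequalities point opposite ways, species 1 can invade but species 2 cannot.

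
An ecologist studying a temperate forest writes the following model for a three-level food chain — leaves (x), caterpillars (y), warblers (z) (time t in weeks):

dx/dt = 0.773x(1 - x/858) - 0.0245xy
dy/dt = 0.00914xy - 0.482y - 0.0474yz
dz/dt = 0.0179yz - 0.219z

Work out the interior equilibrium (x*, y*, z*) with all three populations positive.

From dz/dt = 0: 0.0179y* = 0.219, so y* = 12.2.
From dx/dt = 0: 0.773(1 - x*/858) = 0.0245·12.2, giving x* = 858·(1 - 0.388) = 525.
From dy/dt = 0: 0.00914·525 - 0.482 = 0.0474z*, so z* = 4.32/0.0474 = 91.1.

x* ≈ 525, y* ≈ 12.2, z* ≈ 91.1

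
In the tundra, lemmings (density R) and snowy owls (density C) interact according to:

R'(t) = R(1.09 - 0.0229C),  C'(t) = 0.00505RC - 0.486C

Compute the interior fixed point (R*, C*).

R* ≈ 96.2, C* ≈ 47.6

Set dC/dt = 0 with C > 0: 0.00505R - 0.486 = 0, so R* = 0.486/0.00505 = 96.2.
Set dR/dt = 0 with R > 0: 1.09 - 0.0229C = 0, so C* = 1.09/0.0229 = 47.6.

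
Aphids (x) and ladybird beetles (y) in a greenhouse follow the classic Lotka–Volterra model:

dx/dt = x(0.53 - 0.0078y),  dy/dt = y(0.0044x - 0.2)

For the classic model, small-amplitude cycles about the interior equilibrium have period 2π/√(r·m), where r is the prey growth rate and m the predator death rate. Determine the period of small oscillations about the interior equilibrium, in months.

T ≈ 19.3 months

Here r = 0.53 and m = 0.2, so r·m = 0.106.
ω = √0.106 = 0.326 per month, hence T = 2π/ω ≈ 19.3 months.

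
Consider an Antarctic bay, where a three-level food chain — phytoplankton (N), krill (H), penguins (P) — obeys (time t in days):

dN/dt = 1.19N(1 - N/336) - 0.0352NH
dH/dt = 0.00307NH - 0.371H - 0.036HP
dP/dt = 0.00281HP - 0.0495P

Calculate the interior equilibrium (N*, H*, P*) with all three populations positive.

From dP/dt = 0: 0.00281H* = 0.0495, so H* = 17.6.
From dN/dt = 0: 1.19(1 - N*/336) = 0.0352·17.6, giving N* = 336·(1 - 0.521) = 161.
From dH/dt = 0: 0.00307·161 - 0.371 = 0.036P*, so P* = 0.123/0.036 = 3.42.

N* ≈ 161, H* ≈ 17.6, P* ≈ 3.42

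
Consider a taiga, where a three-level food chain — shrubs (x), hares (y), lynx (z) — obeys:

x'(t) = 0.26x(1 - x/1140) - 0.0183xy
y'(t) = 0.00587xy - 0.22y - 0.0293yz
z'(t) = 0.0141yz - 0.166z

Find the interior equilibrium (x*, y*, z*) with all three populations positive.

From dz/dt = 0: 0.0141y* = 0.166, so y* = 11.8.
From dx/dt = 0: 0.26(1 - x*/1140) = 0.0183·11.8, giving x* = 1140·(1 - 0.829) = 195.
From dy/dt = 0: 0.00587·195 - 0.22 = 0.0293z*, so z* = 0.927/0.0293 = 31.6.

x* ≈ 195, y* ≈ 11.8, z* ≈ 31.6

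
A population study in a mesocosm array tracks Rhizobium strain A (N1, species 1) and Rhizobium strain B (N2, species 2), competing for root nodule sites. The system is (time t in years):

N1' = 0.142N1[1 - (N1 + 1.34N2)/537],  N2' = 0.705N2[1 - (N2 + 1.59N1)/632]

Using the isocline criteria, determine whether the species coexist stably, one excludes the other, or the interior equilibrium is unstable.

unstable coexistence (outcome depends on initial conditions)

Compare the nullcline intercepts: K1/α12 = 537/1.34 = 401 < K2 = 632; K2/α21 = 632/1.59 = 397 < K1 = 537.
Since both are reversed, neither can invade when rare; the interior point is a saddle.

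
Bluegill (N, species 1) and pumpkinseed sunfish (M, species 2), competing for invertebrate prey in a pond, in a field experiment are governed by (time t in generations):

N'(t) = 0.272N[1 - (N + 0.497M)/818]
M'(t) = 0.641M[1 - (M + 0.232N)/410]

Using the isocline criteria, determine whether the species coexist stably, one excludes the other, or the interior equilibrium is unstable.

Compare the nullcline intercepts: K1/α12 = 818/0.497 = 1650 > K2 = 410; K2/α21 = 410/0.232 = 1770 > K1 = 818.
Since both inequalities hold, each species can invade when rare, so the interior equilibrium is stable.

stable coexistence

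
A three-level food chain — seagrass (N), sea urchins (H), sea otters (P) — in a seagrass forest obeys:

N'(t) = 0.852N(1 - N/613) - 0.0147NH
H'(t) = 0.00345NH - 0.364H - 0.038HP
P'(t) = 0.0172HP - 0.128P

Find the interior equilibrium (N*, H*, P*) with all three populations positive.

N* ≈ 534, H* ≈ 7.44, P* ≈ 38.9

From dP/dt = 0: 0.0172H* = 0.128, so H* = 7.44.
From dN/dt = 0: 0.852(1 - N*/613) = 0.0147·7.44, giving N* = 613·(1 - 0.128) = 534.
From dH/dt = 0: 0.00345·534 - 0.364 = 0.038P*, so P* = 1.48/0.038 = 38.9.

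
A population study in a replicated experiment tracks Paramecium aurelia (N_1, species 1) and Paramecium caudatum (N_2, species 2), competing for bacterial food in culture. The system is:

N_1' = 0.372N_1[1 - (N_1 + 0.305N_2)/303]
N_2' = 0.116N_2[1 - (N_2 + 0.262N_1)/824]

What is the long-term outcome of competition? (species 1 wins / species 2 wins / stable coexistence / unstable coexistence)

stable coexistence

Compare the nullcline intercepts: K1/α12 = 303/0.305 = 993 > K2 = 824; K2/α21 = 824/0.262 = 3150 > K1 = 303.
Since both inequalities hold, each species can invade when rare, so the interior equilibrium is stable.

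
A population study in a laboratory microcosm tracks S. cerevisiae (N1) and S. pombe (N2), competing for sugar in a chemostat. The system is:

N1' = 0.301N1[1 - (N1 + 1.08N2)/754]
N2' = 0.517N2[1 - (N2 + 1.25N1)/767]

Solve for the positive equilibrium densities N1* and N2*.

Setting both brackets to zero gives the nullclines N1 + 1.08N2 = 754 and 1.25N1 + N2 = 767.
Substituting N2 = 767 - 1.25N1 into the first: N1(1 - 1.08·1.25) = 754 - 1.08·767.
So N1* = -74.4/-0.35 = 212, and then N2* = 767 - 1.25·212 = 501.

N1* ≈ 212, N2* ≈ 501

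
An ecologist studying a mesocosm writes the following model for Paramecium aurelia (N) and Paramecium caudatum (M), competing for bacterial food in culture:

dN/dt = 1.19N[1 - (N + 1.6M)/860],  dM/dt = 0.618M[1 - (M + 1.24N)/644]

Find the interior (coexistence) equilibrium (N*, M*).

N* ≈ 173, M* ≈ 429

Setting both brackets to zero gives the nullclines N + 1.6M = 860 and 1.24N + M = 644.
Substituting M = 644 - 1.24N into the first: N(1 - 1.6·1.24) = 860 - 1.6·644.
So N* = -170/-0.984 = 173, and then M* = 644 - 1.24·173 = 429.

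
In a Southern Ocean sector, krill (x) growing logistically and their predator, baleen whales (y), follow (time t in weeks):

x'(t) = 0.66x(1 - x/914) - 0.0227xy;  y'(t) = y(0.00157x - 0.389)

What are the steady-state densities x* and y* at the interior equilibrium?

x* ≈ 248, y* ≈ 21.2

From dy/dt = 0 with y > 0: 0.00157x* = 0.389, so x* = 248.
Substitute into dx/dt = 0: 0.66(1 - 248/914) = 0.0227y*.
The bracket is 0.729, giving y* = 0.481/0.0227 = 21.2.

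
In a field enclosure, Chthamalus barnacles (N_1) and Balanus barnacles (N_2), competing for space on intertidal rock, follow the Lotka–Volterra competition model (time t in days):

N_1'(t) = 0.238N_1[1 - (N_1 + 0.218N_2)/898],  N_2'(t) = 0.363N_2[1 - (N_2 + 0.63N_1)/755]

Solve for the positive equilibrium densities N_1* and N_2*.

N_1* ≈ 850, N_2* ≈ 219

Setting both brackets to zero gives the nullclines N_1 + 0.218N_2 = 898 and 0.63N_1 + N_2 = 755.
Substituting N_2 = 755 - 0.63N_1 into the first: N_1(1 - 0.218·0.63) = 898 - 0.218·755.
So N_1* = 733/0.863 = 850, and then N_2* = 755 - 0.63·850 = 219.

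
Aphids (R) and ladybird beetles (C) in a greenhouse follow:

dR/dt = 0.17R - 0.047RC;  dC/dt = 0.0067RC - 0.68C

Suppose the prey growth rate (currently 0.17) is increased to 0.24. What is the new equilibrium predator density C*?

At the interior fixed point, setting dR/dt = 0 with R > 0 fixes C* = (prey growth rate)/(RC coefficient) — independent of the other coefficients.
With the change, C* = 0.24/0.047 = 5.11; it rises from 3.62.

C* ≈ 5.11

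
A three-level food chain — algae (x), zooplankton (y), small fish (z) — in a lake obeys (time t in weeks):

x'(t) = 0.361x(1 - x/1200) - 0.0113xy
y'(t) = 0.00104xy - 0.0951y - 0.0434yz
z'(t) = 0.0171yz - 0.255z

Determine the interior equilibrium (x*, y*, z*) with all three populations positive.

x* ≈ 640, y* ≈ 14.9, z* ≈ 13.1

From dz/dt = 0: 0.0171y* = 0.255, so y* = 14.9.
From dx/dt = 0: 0.361(1 - x*/1200) = 0.0113·14.9, giving x* = 1200·(1 - 0.467) = 640.
From dy/dt = 0: 0.00104·640 - 0.0951 = 0.0434z*, so z* = 0.57/0.0434 = 13.1.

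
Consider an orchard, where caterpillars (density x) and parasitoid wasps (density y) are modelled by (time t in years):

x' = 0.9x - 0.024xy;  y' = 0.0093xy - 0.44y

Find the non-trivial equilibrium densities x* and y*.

Set dy/dt = 0 with y > 0: 0.0093x - 0.44 = 0, so x* = 0.44/0.0093 = 47.3.
Set dx/dt = 0 with x > 0: 0.9 - 0.024y = 0, so y* = 0.9/0.024 = 37.5.

x* ≈ 47.3, y* ≈ 37.5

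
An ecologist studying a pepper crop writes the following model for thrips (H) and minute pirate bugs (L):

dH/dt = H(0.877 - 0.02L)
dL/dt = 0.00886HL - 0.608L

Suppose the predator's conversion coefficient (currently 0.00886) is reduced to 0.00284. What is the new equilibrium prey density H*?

At the interior fixed point, setting dL/dt = 0 with L > 0 fixes H* = (predator death rate)/(HL coefficient) — independent of the other coefficients.
With the change, H* = 0.608/0.00284 = 214; it rises from 68.6.

H* ≈ 214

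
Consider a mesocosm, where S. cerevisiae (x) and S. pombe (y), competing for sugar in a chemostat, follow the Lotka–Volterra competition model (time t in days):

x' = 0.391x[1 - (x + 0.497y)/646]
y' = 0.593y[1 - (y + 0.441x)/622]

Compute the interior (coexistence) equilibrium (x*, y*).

x* ≈ 431, y* ≈ 432

Setting both brackets to zero gives the nullclines x + 0.497y = 646 and 0.441x + y = 622.
Substituting y = 622 - 0.441x into the first: x(1 - 0.497·0.441) = 646 - 0.497·622.
So x* = 337/0.781 = 431, and then y* = 622 - 0.441·431 = 432.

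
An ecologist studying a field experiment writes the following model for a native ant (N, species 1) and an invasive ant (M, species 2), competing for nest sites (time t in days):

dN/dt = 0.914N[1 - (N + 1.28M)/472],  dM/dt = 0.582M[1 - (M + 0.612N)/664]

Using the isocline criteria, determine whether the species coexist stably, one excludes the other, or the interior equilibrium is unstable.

species 2 excludes species 1

Compare the nullcline intercepts: K1/α12 = 472/1.28 = 369 < K2 = 664; K2/α21 = 664/0.612 = 1080 > K1 = 472.
Since the inequalities point opposite ways, species 2 can invade but species 1 cannot.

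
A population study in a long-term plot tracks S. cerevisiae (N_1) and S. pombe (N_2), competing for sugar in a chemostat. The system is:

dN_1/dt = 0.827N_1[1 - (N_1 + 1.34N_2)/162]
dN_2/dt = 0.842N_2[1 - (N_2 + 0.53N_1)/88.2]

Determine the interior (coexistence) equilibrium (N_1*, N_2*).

N_1* ≈ 151, N_2* ≈ 8.07

Setting both brackets to zero gives the nullclines N_1 + 1.34N_2 = 162 and 0.53N_1 + N_2 = 88.2.
Substituting N_2 = 88.2 - 0.53N_1 into the first: N_1(1 - 1.34·0.53) = 162 - 1.34·88.2.
So N_1* = 43.8/0.29 = 151, and then N_2* = 88.2 - 0.53·151 = 8.07.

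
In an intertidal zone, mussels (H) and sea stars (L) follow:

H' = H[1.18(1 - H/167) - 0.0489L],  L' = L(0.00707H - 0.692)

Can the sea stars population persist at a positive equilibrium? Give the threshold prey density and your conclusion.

Threshold H = 97.9; K > 97.9, so yes, the predator persists.

The predator equation gives dL/dt > 0 only when H > 0.692/0.00707 = 97.9.
Without the predator, H → K = 167. Since 167 > 97.9, the predator can invade and persist.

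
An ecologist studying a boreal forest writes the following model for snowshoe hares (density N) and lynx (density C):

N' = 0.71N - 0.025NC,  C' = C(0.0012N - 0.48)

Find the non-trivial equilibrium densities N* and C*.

Set dC/dt = 0 with C > 0: 0.0012N - 0.48 = 0, so N* = 0.48/0.0012 = 400.
Set dN/dt = 0 with N > 0: 0.71 - 0.025C = 0, so C* = 0.71/0.025 = 28.4.

N* ≈ 400, C* ≈ 28.4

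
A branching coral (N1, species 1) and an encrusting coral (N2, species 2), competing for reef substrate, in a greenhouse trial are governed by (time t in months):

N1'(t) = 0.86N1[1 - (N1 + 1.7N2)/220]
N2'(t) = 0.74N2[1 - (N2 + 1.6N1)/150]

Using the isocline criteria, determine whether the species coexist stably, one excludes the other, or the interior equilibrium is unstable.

unstable coexistence (outcome depends on initial conditions)

Compare the nullcline intercepts: K1/α12 = 220/1.7 = 129 < K2 = 150; K2/α21 = 150/1.6 = 93.8 < K1 = 220.
Since both are reversed, neither can invade when rare; the interior point is a saddle.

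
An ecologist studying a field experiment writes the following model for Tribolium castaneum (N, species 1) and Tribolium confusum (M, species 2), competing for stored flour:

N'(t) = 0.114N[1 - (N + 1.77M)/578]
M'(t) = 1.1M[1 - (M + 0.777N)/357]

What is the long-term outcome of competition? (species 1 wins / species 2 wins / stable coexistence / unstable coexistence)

unstable coexistence (outcome depends on initial conditions)

Compare the nullcline intercepts: K1/α12 = 578/1.77 = 327 < K2 = 357; K2/α21 = 357/0.777 = 459 < K1 = 578.
Since both are reversed, neither can invade when rare; the interior point is a saddle.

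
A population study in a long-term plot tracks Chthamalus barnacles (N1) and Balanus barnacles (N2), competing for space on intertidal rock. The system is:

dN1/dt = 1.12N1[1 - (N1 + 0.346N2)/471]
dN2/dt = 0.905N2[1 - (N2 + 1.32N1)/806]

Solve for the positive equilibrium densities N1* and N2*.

N1* ≈ 354, N2* ≈ 339

Setting both brackets to zero gives the nullclines N1 + 0.346N2 = 471 and 1.32N1 + N2 = 806.
Substituting N2 = 806 - 1.32N1 into the first: N1(1 - 0.346·1.32) = 471 - 0.346·806.
So N1* = 192/0.543 = 354, and then N2* = 806 - 1.32·354 = 339.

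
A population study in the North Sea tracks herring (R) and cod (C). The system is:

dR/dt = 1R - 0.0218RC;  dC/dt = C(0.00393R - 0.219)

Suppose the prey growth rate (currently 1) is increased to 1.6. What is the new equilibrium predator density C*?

At the interior fixed point, setting dR/dt = 0 with R > 0 fixes C* = (prey growth rate)/(RC coefficient) — independent of the other coefficients.
With the change, C* = 1.6/0.0218 = 73.4; it rises from 45.9.

C* ≈ 73.4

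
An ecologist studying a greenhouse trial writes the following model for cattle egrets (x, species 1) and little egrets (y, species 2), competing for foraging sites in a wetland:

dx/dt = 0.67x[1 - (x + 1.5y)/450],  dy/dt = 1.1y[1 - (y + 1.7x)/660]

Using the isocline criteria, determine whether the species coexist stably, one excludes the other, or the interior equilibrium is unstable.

Compare the nullcline intercepts: K1/α12 = 450/1.5 = 300 < K2 = 660; K2/α21 = 660/1.7 = 388 < K1 = 450.
Since both are reversed, neither can invade when rare; the interior point is a saddle.

unstable coexistence (outcome depends on initial conditions)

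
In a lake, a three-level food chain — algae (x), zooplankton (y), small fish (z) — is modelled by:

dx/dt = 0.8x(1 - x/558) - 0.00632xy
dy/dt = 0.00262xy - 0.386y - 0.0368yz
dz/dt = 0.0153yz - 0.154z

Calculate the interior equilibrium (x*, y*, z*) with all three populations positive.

From dz/dt = 0: 0.0153y* = 0.154, so y* = 10.1.
From dx/dt = 0: 0.8(1 - x*/558) = 0.00632·10.1, giving x* = 558·(1 - 0.0795) = 514.
From dy/dt = 0: 0.00262·514 - 0.386 = 0.0368z*, so z* = 0.96/0.0368 = 26.1.

x* ≈ 514, y* ≈ 10.1, z* ≈ 26.1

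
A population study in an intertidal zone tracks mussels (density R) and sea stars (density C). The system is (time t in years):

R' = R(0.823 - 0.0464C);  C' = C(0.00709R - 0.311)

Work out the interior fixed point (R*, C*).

Set dC/dt = 0 with C > 0: 0.00709R - 0.311 = 0, so R* = 0.311/0.00709 = 43.9.
Set dR/dt = 0 with R > 0: 0.823 - 0.0464C = 0, so C* = 0.823/0.0464 = 17.7.

R* ≈ 43.9, C* ≈ 17.7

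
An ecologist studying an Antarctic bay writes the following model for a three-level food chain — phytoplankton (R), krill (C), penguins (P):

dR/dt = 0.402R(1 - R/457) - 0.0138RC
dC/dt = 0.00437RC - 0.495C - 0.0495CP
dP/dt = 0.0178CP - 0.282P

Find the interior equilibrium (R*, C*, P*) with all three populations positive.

From dP/dt = 0: 0.0178C* = 0.282, so C* = 15.8.
From dR/dt = 0: 0.402(1 - R*/457) = 0.0138·15.8, giving R* = 457·(1 - 0.544) = 208.
From dC/dt = 0: 0.00437·208 - 0.495 = 0.0495P*, so P* = 0.416/0.0495 = 8.4.

R* ≈ 208, C* ≈ 15.8, P* ≈ 8.4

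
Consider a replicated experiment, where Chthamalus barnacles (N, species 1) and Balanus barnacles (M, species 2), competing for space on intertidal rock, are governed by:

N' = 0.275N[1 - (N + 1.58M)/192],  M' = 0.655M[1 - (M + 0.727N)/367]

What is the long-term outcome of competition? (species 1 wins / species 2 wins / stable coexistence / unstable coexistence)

Compare the nullcline intercepts: K1/α12 = 192/1.58 = 122 < K2 = 367; K2/α21 = 367/0.727 = 505 > K1 = 192.
Since the inequalities point opposite ways, species 2 can invade but species 1 cannot.

species 2 excludes species 1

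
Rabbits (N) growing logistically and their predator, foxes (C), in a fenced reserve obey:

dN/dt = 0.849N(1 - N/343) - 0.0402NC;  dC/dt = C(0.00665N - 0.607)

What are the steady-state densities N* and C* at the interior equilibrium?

From dC/dt = 0 with C > 0: 0.00665N* = 0.607, so N* = 91.3.
Substitute into dN/dt = 0: 0.849(1 - 91.3/343) = 0.0402C*.
The bracket is 0.734, giving C* = 0.623/0.0402 = 15.5.

N* ≈ 91.3, C* ≈ 15.5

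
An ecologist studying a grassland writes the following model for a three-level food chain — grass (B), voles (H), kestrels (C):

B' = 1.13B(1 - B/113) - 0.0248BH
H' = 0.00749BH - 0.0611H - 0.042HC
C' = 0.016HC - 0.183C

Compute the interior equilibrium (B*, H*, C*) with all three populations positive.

From dC/dt = 0: 0.016H* = 0.183, so H* = 11.4.
From dB/dt = 0: 1.13(1 - B*/113) = 0.0248·11.4, giving B* = 113·(1 - 0.251) = 84.6.
From dH/dt = 0: 0.00749·84.6 - 0.0611 = 0.042C*, so C* = 0.573/0.042 = 13.6.

B* ≈ 84.6, H* ≈ 11.4, C* ≈ 13.6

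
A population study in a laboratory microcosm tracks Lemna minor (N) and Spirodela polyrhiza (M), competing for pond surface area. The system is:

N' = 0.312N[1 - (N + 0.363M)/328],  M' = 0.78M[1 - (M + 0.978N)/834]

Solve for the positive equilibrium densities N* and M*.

Setting both brackets to zero gives the nullclines N + 0.363M = 328 and 0.978N + M = 834.
Substituting M = 834 - 0.978N into the first: N(1 - 0.363·0.978) = 328 - 0.363·834.
So N* = 25.3/0.645 = 39.2, and then M* = 834 - 0.978·39.2 = 796.

N* ≈ 39.2, M* ≈ 796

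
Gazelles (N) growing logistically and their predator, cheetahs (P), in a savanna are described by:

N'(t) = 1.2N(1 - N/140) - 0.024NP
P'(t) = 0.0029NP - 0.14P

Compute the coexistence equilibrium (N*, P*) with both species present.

From dP/dt = 0 with P > 0: 0.0029N* = 0.14, so N* = 48.3.
Substitute into dN/dt = 0: 1.2(1 - 48.3/140) = 0.024P*.
The bracket is 0.655, giving P* = 0.786/0.024 = 32.8.

N* ≈ 48.3, P* ≈ 32.8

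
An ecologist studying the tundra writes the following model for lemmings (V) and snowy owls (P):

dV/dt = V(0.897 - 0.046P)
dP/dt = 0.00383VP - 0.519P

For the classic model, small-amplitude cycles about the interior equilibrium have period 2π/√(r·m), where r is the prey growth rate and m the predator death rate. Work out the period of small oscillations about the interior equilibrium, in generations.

Here r = 0.897 and m = 0.519, so r·m = 0.466.
ω = √0.466 = 0.682 per generation, hence T = 2π/ω ≈ 9.21 generations.

T ≈ 9.21 generations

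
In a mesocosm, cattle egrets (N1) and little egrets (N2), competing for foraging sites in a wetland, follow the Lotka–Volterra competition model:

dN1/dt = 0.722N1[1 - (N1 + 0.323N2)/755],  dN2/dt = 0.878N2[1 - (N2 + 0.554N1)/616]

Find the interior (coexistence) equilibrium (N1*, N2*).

N1* ≈ 677, N2* ≈ 241

Setting both brackets to zero gives the nullclines N1 + 0.323N2 = 755 and 0.554N1 + N2 = 616.
Substituting N2 = 616 - 0.554N1 into the first: N1(1 - 0.323·0.554) = 755 - 0.323·616.
So N1* = 556/0.821 = 677, and then N2* = 616 - 0.554·677 = 241.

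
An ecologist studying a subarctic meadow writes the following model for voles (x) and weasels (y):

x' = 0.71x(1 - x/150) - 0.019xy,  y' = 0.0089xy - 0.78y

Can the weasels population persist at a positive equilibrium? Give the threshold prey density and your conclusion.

The predator equation gives dy/dt > 0 only when x > 0.78/0.0089 = 87.6.
Without the predator, x → K = 150. Since 150 > 87.6, the predator can invade and persist.

Threshold x = 87.6; K > 87.6, so yes, the predator persists.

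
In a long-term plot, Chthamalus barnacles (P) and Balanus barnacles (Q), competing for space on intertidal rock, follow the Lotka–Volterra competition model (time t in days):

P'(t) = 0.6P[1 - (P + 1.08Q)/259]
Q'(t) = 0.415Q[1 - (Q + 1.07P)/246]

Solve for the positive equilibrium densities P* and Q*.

P* ≈ 42.9, Q* ≈ 200

Setting both brackets to zero gives the nullclines P + 1.08Q = 259 and 1.07P + Q = 246.
Substituting Q = 246 - 1.07P into the first: P(1 - 1.08·1.07) = 259 - 1.08·246.
So P* = -6.68/-0.156 = 42.9, and then Q* = 246 - 1.07·42.9 = 200.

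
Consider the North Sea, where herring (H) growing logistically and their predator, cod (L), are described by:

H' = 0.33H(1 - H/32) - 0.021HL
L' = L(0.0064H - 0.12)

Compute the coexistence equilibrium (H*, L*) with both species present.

H* ≈ 18.8, L* ≈ 6.51

From dL/dt = 0 with L > 0: 0.0064H* = 0.12, so H* = 18.8.
Substitute into dH/dt = 0: 0.33(1 - 18.8/32) = 0.021L*.
The bracket is 0.414, giving L* = 0.137/0.021 = 6.51.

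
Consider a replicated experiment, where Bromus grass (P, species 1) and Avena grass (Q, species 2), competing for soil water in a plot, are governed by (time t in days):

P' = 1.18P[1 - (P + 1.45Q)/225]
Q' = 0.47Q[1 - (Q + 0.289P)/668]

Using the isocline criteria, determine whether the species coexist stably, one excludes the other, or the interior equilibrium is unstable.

Compare the nullcline intercepts: K1/α12 = 225/1.45 = 155 < K2 = 668; K2/α21 = 668/0.289 = 2310 > K1 = 225.
Since the inequalities point opposite ways, species 2 can invade but species 1 cannot.

species 2 excludes species 1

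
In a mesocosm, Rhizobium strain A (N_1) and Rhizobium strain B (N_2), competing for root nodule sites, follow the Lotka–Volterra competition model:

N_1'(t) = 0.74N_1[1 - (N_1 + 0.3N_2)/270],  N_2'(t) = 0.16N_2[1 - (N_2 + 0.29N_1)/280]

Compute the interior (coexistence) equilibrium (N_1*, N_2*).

N_1* ≈ 204, N_2* ≈ 221

Setting both brackets to zero gives the nullclines N_1 + 0.3N_2 = 270 and 0.29N_1 + N_2 = 280.
Substituting N_2 = 280 - 0.29N_1 into the first: N_1(1 - 0.3·0.29) = 270 - 0.3·280.
So N_1* = 186/0.913 = 204, and then N_2* = 280 - 0.29·204 = 221.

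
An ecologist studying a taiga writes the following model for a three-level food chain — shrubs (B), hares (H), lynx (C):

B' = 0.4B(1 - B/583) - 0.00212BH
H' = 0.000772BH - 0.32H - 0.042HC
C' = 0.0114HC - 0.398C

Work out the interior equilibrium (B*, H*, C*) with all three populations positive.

B* ≈ 475, H* ≈ 34.9, C* ≈ 1.11

From dC/dt = 0: 0.0114H* = 0.398, so H* = 34.9.
From dB/dt = 0: 0.4(1 - B*/583) = 0.00212·34.9, giving B* = 583·(1 - 0.185) = 475.
From dH/dt = 0: 0.000772·475 - 0.32 = 0.042C*, so C* = 0.0468/0.042 = 1.11.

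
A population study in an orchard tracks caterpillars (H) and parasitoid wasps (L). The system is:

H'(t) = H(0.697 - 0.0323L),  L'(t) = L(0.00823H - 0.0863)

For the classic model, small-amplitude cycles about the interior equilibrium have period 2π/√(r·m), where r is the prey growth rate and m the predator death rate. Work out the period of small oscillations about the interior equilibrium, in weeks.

T ≈ 25.6 weeks

Here r = 0.697 and m = 0.0863, so r·m = 0.0602.
ω = √0.0602 = 0.245 per week, hence T = 2π/ω ≈ 25.6 weeks.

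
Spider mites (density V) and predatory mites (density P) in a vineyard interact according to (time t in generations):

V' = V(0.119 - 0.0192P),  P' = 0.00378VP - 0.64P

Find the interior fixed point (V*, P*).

Set dP/dt = 0 with P > 0: 0.00378V - 0.64 = 0, so V* = 0.64/0.00378 = 169.
Set dV/dt = 0 with V > 0: 0.119 - 0.0192P = 0, so P* = 0.119/0.0192 = 6.2.

V* ≈ 169, P* ≈ 6.2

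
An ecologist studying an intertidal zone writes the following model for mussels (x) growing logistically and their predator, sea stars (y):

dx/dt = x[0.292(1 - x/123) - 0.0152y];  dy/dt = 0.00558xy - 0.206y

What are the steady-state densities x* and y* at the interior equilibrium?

x* ≈ 36.9, y* ≈ 13.4

From dy/dt = 0 with y > 0: 0.00558x* = 0.206, so x* = 36.9.
Substitute into dx/dt = 0: 0.292(1 - 36.9/123) = 0.0152y*.
The bracket is 0.7, giving y* = 0.204/0.0152 = 13.4.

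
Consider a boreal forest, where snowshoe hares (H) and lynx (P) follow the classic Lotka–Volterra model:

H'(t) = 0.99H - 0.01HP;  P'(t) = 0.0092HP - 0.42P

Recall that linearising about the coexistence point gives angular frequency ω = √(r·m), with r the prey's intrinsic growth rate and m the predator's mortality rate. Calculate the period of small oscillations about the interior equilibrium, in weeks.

Here r = 0.99 and m = 0.42, so r·m = 0.416.
ω = √0.416 = 0.645 per week, hence T = 2π/ω ≈ 9.74 weeks.

T ≈ 9.74 weeks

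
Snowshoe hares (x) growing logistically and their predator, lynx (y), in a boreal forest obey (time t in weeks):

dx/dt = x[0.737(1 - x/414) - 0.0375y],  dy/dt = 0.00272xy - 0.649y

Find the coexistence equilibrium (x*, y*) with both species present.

From dy/dt = 0 with y > 0: 0.00272x* = 0.649, so x* = 239.
Substitute into dx/dt = 0: 0.737(1 - 239/414) = 0.0375y*.
The bracket is 0.424, giving y* = 0.312/0.0375 = 8.33.

x* ≈ 239, y* ≈ 8.33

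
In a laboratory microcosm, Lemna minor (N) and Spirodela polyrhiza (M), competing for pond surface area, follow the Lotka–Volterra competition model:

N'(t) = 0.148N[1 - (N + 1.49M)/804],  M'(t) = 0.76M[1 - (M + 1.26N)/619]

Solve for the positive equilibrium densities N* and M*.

N* ≈ 135, M* ≈ 449

Setting both brackets to zero gives the nullclines N + 1.49M = 804 and 1.26N + M = 619.
Substituting M = 619 - 1.26N into the first: N(1 - 1.49·1.26) = 804 - 1.49·619.
So N* = -118/-0.877 = 135, and then M* = 619 - 1.26·135 = 449.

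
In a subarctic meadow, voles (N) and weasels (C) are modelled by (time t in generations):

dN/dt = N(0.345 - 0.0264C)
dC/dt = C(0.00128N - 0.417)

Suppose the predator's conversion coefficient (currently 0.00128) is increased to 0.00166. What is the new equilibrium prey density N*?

N* ≈ 251

At the interior fixed point, setting dC/dt = 0 with C > 0 fixes N* = (predator death rate)/(NC coefficient) — independent of the other coefficients.
With the change, N* = 0.417/0.00166 = 251; it falls from 326.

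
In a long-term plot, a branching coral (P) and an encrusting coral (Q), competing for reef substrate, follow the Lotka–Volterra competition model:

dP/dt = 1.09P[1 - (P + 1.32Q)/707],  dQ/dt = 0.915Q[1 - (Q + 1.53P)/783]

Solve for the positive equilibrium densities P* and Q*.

Setting both brackets to zero gives the nullclines P + 1.32Q = 707 and 1.53P + Q = 783.
Substituting Q = 783 - 1.53P into the first: P(1 - 1.32·1.53) = 707 - 1.32·783.
So P* = -327/-1.02 = 320, and then Q* = 783 - 1.53·320 = 293.

P* ≈ 320, Q* ≈ 293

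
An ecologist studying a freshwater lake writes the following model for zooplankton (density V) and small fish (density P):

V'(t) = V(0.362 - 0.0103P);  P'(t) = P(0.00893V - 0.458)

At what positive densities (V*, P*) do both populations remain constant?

V* ≈ 51.3, P* ≈ 35.1

Set dP/dt = 0 with P > 0: 0.00893V - 0.458 = 0, so V* = 0.458/0.00893 = 51.3.
Set dV/dt = 0 with V > 0: 0.362 - 0.0103P = 0, so P* = 0.362/0.0103 = 35.1.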